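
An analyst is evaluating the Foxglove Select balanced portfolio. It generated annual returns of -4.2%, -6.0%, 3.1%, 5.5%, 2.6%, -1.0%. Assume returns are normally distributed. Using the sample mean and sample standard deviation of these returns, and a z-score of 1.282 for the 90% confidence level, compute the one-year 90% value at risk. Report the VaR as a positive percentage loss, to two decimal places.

Mean return r̄ = 0.00 / 6 = 0.0000%
Sample std dev = √[101.2600 / 5] = 4.5002%
VaR = −(r̄ − z·σ) = −(0.0000 − 1.282 × 4.5002) = −(-5.7693) = 5.7693%

5.77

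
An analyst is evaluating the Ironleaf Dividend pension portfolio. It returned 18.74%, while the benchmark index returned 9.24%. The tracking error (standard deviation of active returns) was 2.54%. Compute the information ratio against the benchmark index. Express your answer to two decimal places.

IR = (Rp − Rb) / TE = (18.74% − 9.24%) / 2.54% = 9.50% / 2.54% = 3.7402

3.74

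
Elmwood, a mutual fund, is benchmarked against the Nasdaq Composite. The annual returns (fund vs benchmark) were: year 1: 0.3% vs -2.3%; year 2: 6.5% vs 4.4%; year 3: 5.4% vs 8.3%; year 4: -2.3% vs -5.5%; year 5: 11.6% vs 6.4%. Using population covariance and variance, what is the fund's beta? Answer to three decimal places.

r̄p = 4.3000%,  r̄m = 2.2600%
Cov = Σ(rp − r̄p)(rm − r̄m) / 5 = 22.2060
Var(rm) = Σ(rm − r̄m)² / 5 = 27.8424
β = Cov / Var = 22.2060 / 27.8424 = 0.7976

0.798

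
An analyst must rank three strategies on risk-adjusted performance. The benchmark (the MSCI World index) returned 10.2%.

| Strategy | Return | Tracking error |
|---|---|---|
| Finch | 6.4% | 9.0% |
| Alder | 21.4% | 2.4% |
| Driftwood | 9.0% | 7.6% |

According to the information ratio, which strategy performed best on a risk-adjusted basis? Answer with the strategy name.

Alder

Finch: IR = (6.4% − 10.2%) / 9.0% = -0.422
Alder: IR = (21.4% − 10.2%) / 2.4% = 4.667
Driftwood: IR = (9.0% − 10.2%) / 7.6% = -0.158
Highest: Alder (4.667).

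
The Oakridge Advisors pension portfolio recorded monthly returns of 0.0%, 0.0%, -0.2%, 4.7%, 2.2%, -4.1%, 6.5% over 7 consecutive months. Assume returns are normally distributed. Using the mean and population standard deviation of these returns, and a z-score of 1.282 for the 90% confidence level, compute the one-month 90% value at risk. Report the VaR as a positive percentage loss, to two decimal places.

2.87

Mean return r̄ = 9.10 / 7 = 1.3000%
Σ(r − r̄)² = (0 − 1.3000)² + (0 − 1.3000)² + … = 74.2000
σ = √[74.2000 / 7] = 3.2558%
VaR = −(r̄ − z·σ) = −(1.3000 − 1.282 × 3.2558) = −(-2.8739) = 2.8739%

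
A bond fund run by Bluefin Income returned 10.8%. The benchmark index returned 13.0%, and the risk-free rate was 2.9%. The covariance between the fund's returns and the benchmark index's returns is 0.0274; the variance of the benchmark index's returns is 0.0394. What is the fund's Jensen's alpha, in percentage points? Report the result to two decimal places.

0.88

β = Cov / Var = 0.0274 / 0.0394 = 0.6954
E[R] = Rf + β(Rm − Rf) = 2.9% + 0.6954 × (13.0% − 2.9%) = 9.9235%
α = Rp − E[R] = 10.8% − 9.9235% = 0.8765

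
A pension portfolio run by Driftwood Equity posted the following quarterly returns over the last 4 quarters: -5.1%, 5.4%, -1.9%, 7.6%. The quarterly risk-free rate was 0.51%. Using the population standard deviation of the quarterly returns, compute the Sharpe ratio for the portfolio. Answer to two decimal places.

0.19

r̄ = (-5.1 + 5.4 − 1.9 + 7.6) / 4 = 1.5000%
Population σ = √[Σ(r − r̄)² / 4] = √[107.5400 / 4] = √26.8850 = 5.1851%
Sharpe = (r̄ − rf) / σ = (1.5000 − 0.51) / 5.1851 = 0.9900 / 5.1851 = 0.1909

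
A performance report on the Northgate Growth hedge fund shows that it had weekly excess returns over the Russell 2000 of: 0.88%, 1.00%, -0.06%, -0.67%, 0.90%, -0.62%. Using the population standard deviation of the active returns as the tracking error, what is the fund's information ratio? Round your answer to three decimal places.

r̄ = (0.88 + 1 − 0.06 − 0.67 + 0.9 − 0.62) / 6 = 0.2383%
Population std dev = √[3.0805 / 6] = 0.7165%
IR = r̄ / tracking error = 0.2383 / 0.7165 = 0.3326

0.333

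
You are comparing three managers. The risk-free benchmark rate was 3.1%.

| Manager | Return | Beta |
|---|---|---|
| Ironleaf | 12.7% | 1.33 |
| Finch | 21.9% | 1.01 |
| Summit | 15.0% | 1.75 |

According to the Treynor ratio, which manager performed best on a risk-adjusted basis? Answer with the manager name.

Ironleaf: Treynor = (12.7% − 3.1%) / 1.33 = 7.218
Finch: Treynor = (21.9% − 3.1%) / 1.01 = 18.614
Summit: Treynor = (15.0% − 3.1%) / 1.75 = 6.800
Highest: Finch (18.614).

Finch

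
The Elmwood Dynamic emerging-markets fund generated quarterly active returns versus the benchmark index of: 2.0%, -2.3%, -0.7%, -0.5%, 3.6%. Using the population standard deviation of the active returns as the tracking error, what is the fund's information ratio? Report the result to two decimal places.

0.20

r̄ = (2 − 2.3 − 0.7 − 0.5 + 3.6) / 5 = 2.10 / 5 = 0.4200%
Population σ = √[Σ(r − r̄)² / 5] = √[22.1080 / 5] = √4.4216 = 2.1028%
IR = r̄ / tracking error = 0.4200 / 2.1028 = 0.1997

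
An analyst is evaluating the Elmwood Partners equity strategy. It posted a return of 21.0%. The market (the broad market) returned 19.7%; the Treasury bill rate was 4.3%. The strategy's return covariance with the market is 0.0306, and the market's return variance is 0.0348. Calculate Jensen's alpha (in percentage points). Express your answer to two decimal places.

β = Cov / Var = 0.0306 / 0.0348 = 0.8793
E[R] = Rf + β(Rm − Rf) = 4.3% + 0.8793 × (19.7% − 4.3%) = 17.8412%
α = Rp − E[R] = 21.0% − 17.8412% = 3.1588

3.16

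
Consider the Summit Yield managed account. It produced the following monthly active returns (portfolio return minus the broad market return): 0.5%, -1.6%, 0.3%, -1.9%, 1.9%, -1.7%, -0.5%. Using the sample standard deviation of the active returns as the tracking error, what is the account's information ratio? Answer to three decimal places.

-0.303

r̄ = (0.5 − 1.6 + 0.3 − 1.9 + 1.9 − 1.7 − 0.5) / 7 = -3.00 / 7 = -0.4286%
Σ(r − r̄)² = (0.5 − (-0.4286))² + (-1.6 − (-0.4286))² + … = 11.9743
sample σ = √(11.9743 / 6) = √1.9957 = 1.4127%
IR = r̄ / tracking error = -0.4286 / 1.4127 = -0.3034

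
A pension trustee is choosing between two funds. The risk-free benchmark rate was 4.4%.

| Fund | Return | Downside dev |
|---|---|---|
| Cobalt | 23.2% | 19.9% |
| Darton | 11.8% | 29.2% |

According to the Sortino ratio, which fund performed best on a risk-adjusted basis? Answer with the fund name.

Cobalt: Sortino ratio = (23.2% − 4.4%) / 19.9% = 0.945
Darton: Sortino ratio = (11.8% − 4.4%) / 29.2% = 0.253
Highest: Cobalt (0.945).

Cobalt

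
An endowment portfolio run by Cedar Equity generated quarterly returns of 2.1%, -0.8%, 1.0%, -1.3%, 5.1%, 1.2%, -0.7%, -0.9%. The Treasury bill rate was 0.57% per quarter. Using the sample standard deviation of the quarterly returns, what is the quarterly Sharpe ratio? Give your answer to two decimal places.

r̄ = (2.1 − 0.8 + 1 − 1.3 + 5.1 + 1.2 − 0.7 − 0.9) / 8 = 0.7125%
Σ(r − r̄)² = 32.4288; sample σ = √(32.4288/7) = 2.1524%
Sharpe = (r̄ − rf) / σ = (0.7125 − 0.57) / 2.1524 = 0.1425 / 2.1524 = 0.0662

0.07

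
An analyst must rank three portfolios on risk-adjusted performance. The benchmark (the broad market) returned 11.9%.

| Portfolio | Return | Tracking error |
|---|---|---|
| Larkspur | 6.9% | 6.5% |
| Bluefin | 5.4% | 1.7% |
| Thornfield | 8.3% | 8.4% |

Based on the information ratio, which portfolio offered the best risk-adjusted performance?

Larkspur: IR = (6.9% − 11.9%) / 6.5% = -0.769
Bluefin: IR = (5.4% − 11.9%) / 1.7% = -3.824
Thornfield: IR = (8.3% − 11.9%) / 8.4% = -0.429
Highest: Thornfield (-0.429).

Thornfield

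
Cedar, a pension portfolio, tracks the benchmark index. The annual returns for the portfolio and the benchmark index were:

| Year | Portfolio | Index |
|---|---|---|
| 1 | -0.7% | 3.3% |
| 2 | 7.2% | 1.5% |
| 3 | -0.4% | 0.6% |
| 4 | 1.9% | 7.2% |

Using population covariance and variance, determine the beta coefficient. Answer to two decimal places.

r̄p = 2.0000%,  r̄m = 3.1500%
Cov = Σ(rp − r̄p)(rm − r̄m) / 4 = -0.8175
Var(rm) = Σ(rm − r̄m)² / 4 = 6.4125
β = Cov / Var = -0.8175 / 6.4125 = -0.1275

-0.13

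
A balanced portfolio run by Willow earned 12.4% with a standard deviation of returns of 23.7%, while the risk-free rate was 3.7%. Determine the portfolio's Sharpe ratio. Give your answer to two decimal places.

Sharpe = (Rp − Rf) / σp = (12.4% − 3.7%) / 23.7% = 8.70% / 23.7% = 0.3671

0.37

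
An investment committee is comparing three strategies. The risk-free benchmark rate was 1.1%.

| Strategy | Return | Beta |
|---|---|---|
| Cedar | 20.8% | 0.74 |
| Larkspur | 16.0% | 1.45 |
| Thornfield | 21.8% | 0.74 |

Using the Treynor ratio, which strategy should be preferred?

Thornfield

Cedar: Treynor = (20.8% − 1.1%) / 0.74 = 26.622
Larkspur: Treynor = (16.0% − 1.1%) / 1.45 = 10.276
Thornfield: Treynor = (21.8% − 1.1%) / 0.74 = 27.973
Highest: Thornfield (27.973).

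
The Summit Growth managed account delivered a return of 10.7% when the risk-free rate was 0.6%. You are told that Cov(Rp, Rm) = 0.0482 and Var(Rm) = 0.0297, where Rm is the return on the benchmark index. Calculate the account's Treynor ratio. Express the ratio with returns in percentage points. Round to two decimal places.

β = Cov / Var = 0.0482 / 0.0297 = 1.6229
Treynor = (Rp − Rf) / β = (10.7% − 0.6%) / 1.6229 = 10.10 / 1.6229 = 6.2234

6.22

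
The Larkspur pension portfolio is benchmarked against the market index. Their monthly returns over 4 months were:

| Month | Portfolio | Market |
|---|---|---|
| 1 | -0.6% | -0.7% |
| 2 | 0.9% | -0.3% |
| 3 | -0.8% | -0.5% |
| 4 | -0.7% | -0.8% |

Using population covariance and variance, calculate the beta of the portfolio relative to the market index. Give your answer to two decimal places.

2.85

r̄p = -0.3000%,  r̄m = -0.5750%
Cov = Σ(rp − r̄p)(rm − r̄m) / 4 = 0.1050
Var(rm) = Σ(rm − r̄m)² / 4 = 0.0369
β = Cov / Var = 0.1050 / 0.0369 = 2.8455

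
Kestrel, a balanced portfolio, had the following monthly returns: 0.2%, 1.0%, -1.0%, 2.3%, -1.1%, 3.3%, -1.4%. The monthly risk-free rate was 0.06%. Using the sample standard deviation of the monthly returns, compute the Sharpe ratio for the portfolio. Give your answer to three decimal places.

μ = (0.2 + 1 − 1 + 2.3 − 1.1 + 3.3 − 1.4) / 7 = 3.30 / 7 = 0.4714%
Σ(r − μ)² = 19.8343; sample σ = √(19.8343/6) = 1.8182%
Sharpe = (μ − rf) / σ = (0.4714 − 0.06) / 1.8182 = 0.4114 / 1.8182 = 0.2263

0.226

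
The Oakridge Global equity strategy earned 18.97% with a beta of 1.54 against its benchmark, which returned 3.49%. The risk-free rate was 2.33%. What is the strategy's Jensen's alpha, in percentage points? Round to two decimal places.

14.85

CAPM expected return = Rf + β(Rm − Rf) = 2.33% + 1.54 × (3.49% − 2.33%) = 2.33 + 1.54 × 1.16 = 4.1164%
Jensen's α = Rp − E[R] = 18.97% − 4.1164% = 14.8536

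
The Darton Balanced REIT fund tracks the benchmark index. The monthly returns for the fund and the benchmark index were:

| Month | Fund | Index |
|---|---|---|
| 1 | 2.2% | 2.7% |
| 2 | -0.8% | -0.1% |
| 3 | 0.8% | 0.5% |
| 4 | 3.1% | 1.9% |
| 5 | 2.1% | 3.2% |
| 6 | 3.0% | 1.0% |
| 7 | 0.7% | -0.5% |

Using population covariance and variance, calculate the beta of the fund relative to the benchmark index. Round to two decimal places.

r̄p = 1.5857%,  r̄m = 1.2429%
Cov = Σ(rp − r̄p)(rm − r̄m) / 7 = 1.1263
Var(rm) = Σ(rm − r̄m)² / 7 = 1.6910
β = Cov / Var = 1.1263 / 1.6910 = 0.6661

0.67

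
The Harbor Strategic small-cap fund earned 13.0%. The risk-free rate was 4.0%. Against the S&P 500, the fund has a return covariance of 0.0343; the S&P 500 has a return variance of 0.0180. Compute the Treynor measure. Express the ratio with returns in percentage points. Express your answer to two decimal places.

β = Cov / Var = 0.0343 / 0.0180 = 1.9056
Treynor = (Rp − Rf) / β = (13.0% − 4.0%) / 1.9056 = 9.00 / 1.9056 = 4.7229

4.72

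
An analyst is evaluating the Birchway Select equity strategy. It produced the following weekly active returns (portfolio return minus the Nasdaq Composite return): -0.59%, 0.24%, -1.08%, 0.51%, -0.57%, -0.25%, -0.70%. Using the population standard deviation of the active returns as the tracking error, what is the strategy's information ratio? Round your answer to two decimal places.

-0.68

Mean return r̄ = -2.440 / 7 = -0.3486%
Population σ = √[Σ(r − r̄)² / 7] = √[1.8591 / 7] = √0.2656 = 0.5154%
IR = r̄ / tracking error = -0.3486 / 0.5154 = -0.6764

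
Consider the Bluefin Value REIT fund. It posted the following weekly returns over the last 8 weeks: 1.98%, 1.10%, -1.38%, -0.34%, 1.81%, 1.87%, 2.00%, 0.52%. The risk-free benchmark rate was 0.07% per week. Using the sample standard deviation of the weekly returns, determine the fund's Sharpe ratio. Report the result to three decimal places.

0.696

μ = (1.98 + 1.1 − 1.38 − 0.34 + 1.81 + 1.87 + 2 + 0.52) / 8 = 0.9450%
Σ(r − μ)² = (1.98 − 0.9450)² + (1.1 − 0.9450)² + (-1.38 − 0.9450)² + … = 11.0496
σ = √[11.0496 / 7] = 1.2564%
Sharpe = (μ − rf) / σ = (0.9450 − 0.07) / 1.2564 = 0.8750 / 1.2564 = 0.6964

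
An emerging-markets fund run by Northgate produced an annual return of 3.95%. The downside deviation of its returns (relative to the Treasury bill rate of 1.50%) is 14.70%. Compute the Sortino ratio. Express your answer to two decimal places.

Sortino = (Rp − Rf) / σd = (3.95% − 1.50%) / 14.70% = 2.45% / 14.70% = 0.1667

0.17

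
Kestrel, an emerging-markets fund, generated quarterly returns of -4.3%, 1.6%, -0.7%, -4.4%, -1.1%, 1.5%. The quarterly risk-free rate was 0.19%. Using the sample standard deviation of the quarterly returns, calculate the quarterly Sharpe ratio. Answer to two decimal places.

r̄ = (-4.3 + 1.6 − 0.7 − 4.4 − 1.1 + 1.5) / 6 = -1.2333%
Sample std dev = √[35.2333 / 5] = 2.6546%
Sharpe = (r̄ − rf) / σ = (-1.2333 − 0.19) / 2.6546 = -1.4233 / 2.6546 = -0.5362

-0.54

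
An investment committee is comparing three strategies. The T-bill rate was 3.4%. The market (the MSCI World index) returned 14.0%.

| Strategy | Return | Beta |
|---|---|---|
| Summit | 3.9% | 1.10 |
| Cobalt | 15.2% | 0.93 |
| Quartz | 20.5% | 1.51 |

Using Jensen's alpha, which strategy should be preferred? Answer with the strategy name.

Cobalt

Summit: α = 3.9% − [3.4% + 1.10 × (14.0% − 3.4%)] = -11.160
Cobalt: α = 15.2% − [3.4% + 0.93 × (14.0% − 3.4%)] = 1.942
Quartz: α = 20.5% − [3.4% + 1.51 × (14.0% − 3.4%)] = 1.094
Highest: Cobalt (1.942).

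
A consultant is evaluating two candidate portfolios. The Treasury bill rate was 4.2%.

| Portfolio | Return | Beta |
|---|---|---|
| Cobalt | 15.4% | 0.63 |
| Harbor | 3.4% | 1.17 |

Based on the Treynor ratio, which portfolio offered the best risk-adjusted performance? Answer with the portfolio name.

Cobalt

Cobalt: Treynor = (15.4% − 4.2%) / 0.63 = 17.778
Harbor: Treynor = (3.4% − 4.2%) / 1.17 = -0.684
Highest: Cobalt (17.778).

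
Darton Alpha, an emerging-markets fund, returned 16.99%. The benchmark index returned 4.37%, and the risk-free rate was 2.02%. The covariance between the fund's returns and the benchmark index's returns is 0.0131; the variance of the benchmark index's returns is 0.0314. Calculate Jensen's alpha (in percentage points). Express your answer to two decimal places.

β = Cov / Var = 0.0131 / 0.0314 = 0.4172
E[R] = Rf + β(Rm − Rf) = 2.02% + 0.4172 × (4.37% − 2.02%) = 3.0004%
α = Rp − E[R] = 16.99% − 3.0004% = 13.9896

13.99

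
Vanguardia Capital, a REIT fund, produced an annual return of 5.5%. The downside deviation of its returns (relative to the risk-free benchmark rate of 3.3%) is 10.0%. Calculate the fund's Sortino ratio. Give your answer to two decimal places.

Sortino = (Rp − Rf) / σd = (5.5% − 3.3%) / 10.0% = 2.20% / 10.0% = 0.2200

0.22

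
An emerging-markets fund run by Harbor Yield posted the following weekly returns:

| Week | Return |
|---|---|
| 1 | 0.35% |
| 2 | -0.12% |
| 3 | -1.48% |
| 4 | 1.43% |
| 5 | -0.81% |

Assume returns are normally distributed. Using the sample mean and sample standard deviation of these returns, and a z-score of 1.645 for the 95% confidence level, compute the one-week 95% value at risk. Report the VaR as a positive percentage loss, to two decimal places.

r̄ = (0.35 − 0.12 − 1.48 + 1.43 − 0.81) / 5 = -0.630 / 5 = -0.1260%
Σ(r − r̄)² = 4.9489; sample σ = √(4.9489/4) = 1.1123%
VaR = −(r̄ − z·σ) = −(-0.1260 − 1.645 × 1.1123) = −(-1.9557) = 1.9557%

1.96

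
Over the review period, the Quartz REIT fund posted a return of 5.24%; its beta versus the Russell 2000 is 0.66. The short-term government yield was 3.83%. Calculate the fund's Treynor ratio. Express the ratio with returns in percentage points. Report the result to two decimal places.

Treynor = (Rp − Rf) / β = (5.24% − 3.83%) / 0.66 = 1.41 / 0.66 = 2.1364

2.14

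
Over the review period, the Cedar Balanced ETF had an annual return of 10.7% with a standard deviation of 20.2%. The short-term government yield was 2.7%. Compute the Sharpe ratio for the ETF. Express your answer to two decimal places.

0.40

Sharpe = (Rp − Rf) / σp = (10.7% − 2.7%) / 20.2% = 8.00% / 20.2% = 0.3960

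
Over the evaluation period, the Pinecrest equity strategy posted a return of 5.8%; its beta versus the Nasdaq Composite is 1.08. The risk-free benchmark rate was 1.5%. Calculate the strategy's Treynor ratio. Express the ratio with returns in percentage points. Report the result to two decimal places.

Treynor = (Rp − Rf) / β = (5.8% − 1.5%) / 1.08 = 4.30 / 1.08 = 3.9815

3.98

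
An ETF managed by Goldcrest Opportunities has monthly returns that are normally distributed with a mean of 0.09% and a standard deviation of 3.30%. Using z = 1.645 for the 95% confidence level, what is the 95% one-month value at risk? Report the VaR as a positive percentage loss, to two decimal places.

5.34

VaR (as % loss) = −(μ − z·σ) = −(0.09% − 1.645 × 3.30%) = −(-5.3385%) = 5.3385%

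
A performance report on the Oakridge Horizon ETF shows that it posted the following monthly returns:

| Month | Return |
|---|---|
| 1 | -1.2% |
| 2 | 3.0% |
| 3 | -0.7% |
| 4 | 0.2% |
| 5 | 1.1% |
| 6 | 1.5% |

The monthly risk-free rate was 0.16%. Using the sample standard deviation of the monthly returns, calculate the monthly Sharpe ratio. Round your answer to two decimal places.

μ = (-1.2 + 3 − 0.7 + 0.2 + 1.1 + 1.5) / 6 = 3.90 / 6 = 0.6500%
Sample σ = √[Σ(r − μ)² / 5] = √[11.8950 / 5] = √2.3790 = 1.5424%
Sharpe = (μ − rf) / σ = (0.6500 − 0.16) / 1.5424 = 0.4900 / 1.5424 = 0.3177

0.32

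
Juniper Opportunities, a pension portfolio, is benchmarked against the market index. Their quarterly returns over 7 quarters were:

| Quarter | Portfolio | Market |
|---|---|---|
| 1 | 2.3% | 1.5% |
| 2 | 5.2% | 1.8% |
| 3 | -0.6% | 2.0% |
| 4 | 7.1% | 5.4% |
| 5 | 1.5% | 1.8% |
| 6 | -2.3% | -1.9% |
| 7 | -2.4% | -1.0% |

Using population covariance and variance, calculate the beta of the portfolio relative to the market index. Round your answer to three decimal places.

1.338

r̄p = 1.5429%,  r̄m = 1.3714%
Cov = Σ(rp − r̄p)(rm − r̄m) / 7 = 6.3727
Var(rm) = Σ(rm − r̄m)² / 7 = 4.7620
β = Cov / Var = 6.3727 / 4.7620 = 1.3382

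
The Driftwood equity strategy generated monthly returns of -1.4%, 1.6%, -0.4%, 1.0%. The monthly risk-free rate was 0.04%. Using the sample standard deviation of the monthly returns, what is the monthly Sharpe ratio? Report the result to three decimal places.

r̄ = (-1.4 + 1.6 − 0.4 + 1) / 4 = 0.2000%
Σ(r − r̄)² = (-1.4 − 0.2000)² + (1.6 − 0.2000)² + … = 5.5200
sample σ = √(5.5200 / 3) = √1.8400 = 1.3565%
Sharpe = (r̄ − rf) / σ = (0.2000 − 0.04) / 1.3565 = 0.1600 / 1.3565 = 0.1180

0.118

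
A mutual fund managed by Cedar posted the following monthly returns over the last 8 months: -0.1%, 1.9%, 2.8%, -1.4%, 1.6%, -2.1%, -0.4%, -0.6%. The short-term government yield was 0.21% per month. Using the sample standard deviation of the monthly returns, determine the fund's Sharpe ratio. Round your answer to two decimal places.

0.00

μ = (-0.1 + 1.9 + 2.8 − 1.4 + 1.6 − 2.1 − 0.4 − 0.6) / 8 = 1.70 / 8 = 0.2125%
Σ(r − μ)² = (-0.1 − 0.2125)² + (1.9 − 0.2125)² + (2.8 − 0.2125)² + … = 20.5488
σ = √[20.5488 / 7] = 1.7133%
Sharpe = (μ − rf) / σ = (0.2125 − 0.21) / 1.7133 = 0.0025 / 1.7133 = 0.0015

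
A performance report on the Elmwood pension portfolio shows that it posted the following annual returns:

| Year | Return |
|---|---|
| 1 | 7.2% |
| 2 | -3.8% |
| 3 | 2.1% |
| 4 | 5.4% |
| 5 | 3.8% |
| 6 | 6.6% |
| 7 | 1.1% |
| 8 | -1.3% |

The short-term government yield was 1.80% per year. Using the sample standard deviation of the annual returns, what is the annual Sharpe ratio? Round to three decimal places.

r̄ = (7.2 − 3.8 + 2.1 + 5.4 + 3.8 + 6.6 + 1.1 − 1.3) / 8 = 2.6375%
Σ(r − r̄)² = 105.0988; sample σ = √(105.0988/7) = 3.8748%
Sharpe = (r̄ − rf) / σ = (2.6375 − 1.8) / 3.8748 = 0.8375 / 3.8748 = 0.2161

0.216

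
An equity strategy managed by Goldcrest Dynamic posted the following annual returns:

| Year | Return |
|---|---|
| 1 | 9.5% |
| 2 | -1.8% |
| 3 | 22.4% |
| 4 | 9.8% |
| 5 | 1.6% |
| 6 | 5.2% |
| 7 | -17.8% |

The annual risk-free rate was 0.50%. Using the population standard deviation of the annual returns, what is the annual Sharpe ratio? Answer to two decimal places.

r̄ = (9.5 − 1.8 + 22.4 + 9.8 + 1.6 + 5.2 − 17.8) / 7 = 28.90 / 7 = 4.1286%
Σ(r − r̄)² = (9.5 − 4.1286)² + (-1.8 − 4.1286)² + (22.4 − 4.1286)² + … = 918.4143
σ = √[918.4143 / 7] = 11.4543%
Sharpe = (r̄ − rf) / σ = (4.1286 − 0.5) / 11.4543 = 3.6286 / 11.4543 = 0.3168

0.32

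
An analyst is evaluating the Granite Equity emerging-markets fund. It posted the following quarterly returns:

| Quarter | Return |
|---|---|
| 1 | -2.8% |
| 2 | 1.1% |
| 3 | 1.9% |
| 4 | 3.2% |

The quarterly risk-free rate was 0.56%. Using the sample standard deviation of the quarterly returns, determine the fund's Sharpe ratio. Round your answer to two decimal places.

0.11

r̄ = (-2.8 + 1.1 + 1.9 + 3.2) / 4 = 0.8500%
Σ(r − r̄)² = (-2.8 − 0.8500)² + (1.1 − 0.8500)² + (1.9 − 0.8500)² + … = 20.0100
sample σ = √(20.0100 / 3) = √6.6700 = 2.5826%
Sharpe = (r̄ − rf) / σ = (0.8500 − 0.56) / 2.5826 = 0.2900 / 2.5826 = 0.1123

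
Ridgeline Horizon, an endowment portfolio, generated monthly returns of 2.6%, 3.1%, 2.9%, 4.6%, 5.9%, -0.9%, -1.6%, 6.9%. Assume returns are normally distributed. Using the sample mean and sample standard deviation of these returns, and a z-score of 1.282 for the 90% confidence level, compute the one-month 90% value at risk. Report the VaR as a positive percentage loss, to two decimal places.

0.90

r̄ = (2.6 + 3.1 + 2.9 + 4.6 + 5.9 − 0.9 − 1.6 + 6.9) / 8 = 23.50 / 8 = 2.9375%
Σ(r − r̄)² = 62.6988; sample σ = √(62.6988/7) = 2.9928%
VaR = −(r̄ − z·σ) = −(2.9375 − 1.282 × 2.9928) = −(-0.8993) = 0.8993%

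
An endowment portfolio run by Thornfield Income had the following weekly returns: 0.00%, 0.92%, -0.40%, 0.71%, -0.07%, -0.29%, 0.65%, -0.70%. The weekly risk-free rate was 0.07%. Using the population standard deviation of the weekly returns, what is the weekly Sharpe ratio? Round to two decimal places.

0.06

Mean return r̄ = 0.820 / 8 = 0.1025%
Population std dev = √[2.4280 / 8] = 0.5509%
Sharpe = (r̄ − rf) / σ = (0.1025 − 0.07) / 0.5509 = 0.0325 / 0.5509 = 0.0590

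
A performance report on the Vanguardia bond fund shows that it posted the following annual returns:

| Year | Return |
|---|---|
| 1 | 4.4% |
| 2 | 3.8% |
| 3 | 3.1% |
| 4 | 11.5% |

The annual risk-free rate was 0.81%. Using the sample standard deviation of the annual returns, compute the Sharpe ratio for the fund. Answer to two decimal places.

1.25

r̄ = (4.4 + 3.8 + 3.1 + 11.5) / 4 = 22.80 / 4 = 5.7000%
Sample σ = √[Σ(r − r̄)² / 3] = √[45.7000 / 3] = √15.2333 = 3.9030%
Sharpe = (r̄ − rf) / σ = (5.7000 − 0.81) / 3.9030 = 4.8900 / 3.9030 = 1.2529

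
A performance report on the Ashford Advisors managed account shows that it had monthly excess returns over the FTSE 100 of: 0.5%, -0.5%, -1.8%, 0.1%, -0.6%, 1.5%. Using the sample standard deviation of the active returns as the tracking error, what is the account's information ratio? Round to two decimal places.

-0.12

Mean return r̄ = -0.80 / 6 = -0.1333%
Σ(r − r̄)² = (0.5 − (-0.1333))² + (-0.5 − (-0.1333))² + … = 6.2533
σ = √[6.2533 / 5] = 1.1183%
IR = r̄ / tracking error = -0.1333 / 1.1183 = -0.1192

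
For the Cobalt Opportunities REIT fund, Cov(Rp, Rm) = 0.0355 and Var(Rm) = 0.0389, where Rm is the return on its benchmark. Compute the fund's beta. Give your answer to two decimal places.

0.91

β = Cov(Rp, Rm) / Var(Rm) = 0.0355 / 0.0389 = 0.9126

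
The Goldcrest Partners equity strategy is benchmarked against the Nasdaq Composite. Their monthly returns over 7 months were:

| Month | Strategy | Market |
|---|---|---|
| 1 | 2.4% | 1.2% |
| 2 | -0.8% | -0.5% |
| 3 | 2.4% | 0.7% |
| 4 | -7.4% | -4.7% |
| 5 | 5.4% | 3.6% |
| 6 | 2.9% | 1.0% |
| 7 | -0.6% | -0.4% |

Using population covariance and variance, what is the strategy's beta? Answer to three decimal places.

1.614

r̄p = 0.6143%,  r̄m = 0.1286%
Cov = Σ(rp − r̄p)(rm − r̄m) / 7 = 8.8239
Var(rm) = Σ(rm − r̄m)² / 7 = 5.4678
β = Cov / Var = 8.8239 / 5.4678 = 1.6138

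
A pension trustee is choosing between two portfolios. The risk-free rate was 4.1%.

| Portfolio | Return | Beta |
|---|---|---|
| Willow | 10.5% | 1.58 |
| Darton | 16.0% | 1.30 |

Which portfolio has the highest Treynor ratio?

Willow: Treynor = (10.5% − 4.1%) / 1.58 = 4.051
Darton: Treynor = (16.0% − 4.1%) / 1.30 = 9.154
Highest: Darton (9.154).

Darton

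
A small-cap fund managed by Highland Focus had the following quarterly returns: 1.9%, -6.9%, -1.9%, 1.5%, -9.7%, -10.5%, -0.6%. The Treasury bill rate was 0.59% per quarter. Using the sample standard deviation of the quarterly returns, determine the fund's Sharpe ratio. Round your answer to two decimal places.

Mean return r̄ = -26.20 / 7 = -3.7429%
Σ(r − r̄)² = (1.9 − (-3.7429))² + (-6.9 − (-3.7429))² + … = 163.7171
sample σ = √(163.7171 / 6) = √27.2862 = 5.2236%
Sharpe = (r̄ − rf) / σ = (-3.7429 − 0.59) / 5.2236 = -4.3329 / 5.2236 = -0.8295

-0.83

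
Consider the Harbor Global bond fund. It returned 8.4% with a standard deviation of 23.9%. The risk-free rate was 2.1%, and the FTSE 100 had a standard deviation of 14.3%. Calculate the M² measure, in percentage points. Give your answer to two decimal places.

Sharpe = (Rp − Rf) / σp = (8.4% − 2.1%) / 23.9% = 0.2636
M² = Rf + Sharpe × σm = 2.1% + 0.2636 × 14.3% = 5.8695%

5.87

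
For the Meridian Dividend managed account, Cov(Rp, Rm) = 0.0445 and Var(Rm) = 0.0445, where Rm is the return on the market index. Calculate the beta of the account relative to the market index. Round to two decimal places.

β = Cov(Rp, Rm) / Var(Rm) = 0.0445 / 0.0445 = 1.0000

1.00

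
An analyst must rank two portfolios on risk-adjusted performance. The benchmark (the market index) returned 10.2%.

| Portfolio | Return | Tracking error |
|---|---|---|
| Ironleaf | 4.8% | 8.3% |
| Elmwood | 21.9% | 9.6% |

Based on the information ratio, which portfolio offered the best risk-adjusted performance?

Ironleaf: IR = (4.8% − 10.2%) / 8.3% = -0.651
Elmwood: IR = (21.9% − 10.2%) / 9.6% = 1.219
Highest: Elmwood (1.219).

Elmwood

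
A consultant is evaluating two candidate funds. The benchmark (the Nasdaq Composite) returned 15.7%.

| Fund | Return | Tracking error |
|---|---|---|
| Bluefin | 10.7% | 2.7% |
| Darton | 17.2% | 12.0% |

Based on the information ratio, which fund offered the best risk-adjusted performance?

Bluefin: IR = (10.7% − 15.7%) / 2.7% = -1.852
Darton: IR = (17.2% − 15.7%) / 12.0% = 0.125
Highest: Darton (0.125).

Darton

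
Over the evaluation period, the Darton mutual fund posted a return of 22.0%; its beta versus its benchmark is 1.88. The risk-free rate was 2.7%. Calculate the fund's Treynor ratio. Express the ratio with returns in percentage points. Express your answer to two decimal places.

10.27

Treynor = (Rp − Rf) / β = (22.0% − 2.7%) / 1.88 = 19.30 / 1.88 = 10.2660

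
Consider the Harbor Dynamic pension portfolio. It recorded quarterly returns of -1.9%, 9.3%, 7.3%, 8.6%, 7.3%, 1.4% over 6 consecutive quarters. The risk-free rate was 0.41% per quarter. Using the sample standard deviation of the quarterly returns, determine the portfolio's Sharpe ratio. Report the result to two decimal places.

μ = (-1.9 + 9.3 + 7.3 + 8.6 + 7.3 + 1.4) / 6 = 32.00 / 6 = 5.3333%
Σ(r − μ)² = (-1.9 − 5.3333)² + (9.3 − 5.3333)² + … = 101.9333
σ = √[101.9333 / 5] = 4.5152%
Sharpe = (μ − rf) / σ = (5.3333 − 0.41) / 4.5152 = 4.9233 / 4.5152 = 1.0904

1.09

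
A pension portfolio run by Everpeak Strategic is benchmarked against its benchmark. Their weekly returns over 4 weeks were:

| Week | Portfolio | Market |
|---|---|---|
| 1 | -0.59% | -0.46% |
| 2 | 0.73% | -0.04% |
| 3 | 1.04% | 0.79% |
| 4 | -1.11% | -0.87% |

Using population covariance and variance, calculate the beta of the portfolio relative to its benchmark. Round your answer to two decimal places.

r̄p = 0.0175%,  r̄m = -0.1450%
Cov = Σ(rp − r̄p)(rm − r̄m) / 4 = 0.5099
Var(rm) = Σ(rm − r̄m)² / 4 = 0.3775
β = Cov / Var = 0.5099 / 0.3775 = 1.3507

1.35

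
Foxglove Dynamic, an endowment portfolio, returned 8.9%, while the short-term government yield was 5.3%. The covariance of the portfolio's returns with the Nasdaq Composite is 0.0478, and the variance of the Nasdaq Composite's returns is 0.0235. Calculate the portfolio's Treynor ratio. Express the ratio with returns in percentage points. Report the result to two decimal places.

β = Cov / Var = 0.0478 / 0.0235 = 2.0340
Treynor = (Rp − Rf) / β = (8.9% − 5.3%) / 2.0340 = 3.60 / 2.0340 = 1.7699

1.77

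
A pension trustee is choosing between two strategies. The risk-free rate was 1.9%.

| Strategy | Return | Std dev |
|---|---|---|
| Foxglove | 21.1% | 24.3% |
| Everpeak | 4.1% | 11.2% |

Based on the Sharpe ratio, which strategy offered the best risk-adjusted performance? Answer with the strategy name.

Foxglove: Sharpe ratio = (21.1% − 1.9%) / 24.3% = 0.790
Everpeak: Sharpe ratio = (4.1% − 1.9%) / 11.2% = 0.196
Highest: Foxglove (0.790).

Foxglove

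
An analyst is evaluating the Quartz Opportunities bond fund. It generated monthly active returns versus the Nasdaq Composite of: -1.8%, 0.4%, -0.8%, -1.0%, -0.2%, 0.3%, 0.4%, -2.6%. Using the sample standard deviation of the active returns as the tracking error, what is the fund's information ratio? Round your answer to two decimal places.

-0.60

μ = (-1.8 + 0.4 − 0.8 − 1 − 0.2 + 0.3 + 0.4 − 2.6) / 8 = -5.30 / 8 = -0.6625%
Sample σ = √[Σ(r − μ)² / 7] = √[8.5788 / 7] = √1.2255 = 1.1070%
IR = μ / tracking error = -0.6625 / 1.1070 = -0.5985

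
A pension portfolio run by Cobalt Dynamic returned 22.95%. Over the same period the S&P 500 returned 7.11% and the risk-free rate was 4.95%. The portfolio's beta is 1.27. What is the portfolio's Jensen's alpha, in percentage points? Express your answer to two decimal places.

15.26

CAPM expected return = Rf + β(Rm − Rf) = 4.95% + 1.27 × (7.11% − 4.95%) = 4.95 + 1.27 × 2.16 = 7.6932%
Jensen's α = Rp − E[R] = 22.95% − 7.6932% = 15.2568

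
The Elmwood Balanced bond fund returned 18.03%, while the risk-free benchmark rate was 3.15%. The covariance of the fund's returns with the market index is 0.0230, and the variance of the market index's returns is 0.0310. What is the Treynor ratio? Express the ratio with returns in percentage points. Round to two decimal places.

β = Cov / Var = 0.0230 / 0.0310 = 0.7419
Treynor = (Rp − Rf) / β = (18.03% − 3.15%) / 0.7419 = 14.88 / 0.7419 = 20.0566

20.06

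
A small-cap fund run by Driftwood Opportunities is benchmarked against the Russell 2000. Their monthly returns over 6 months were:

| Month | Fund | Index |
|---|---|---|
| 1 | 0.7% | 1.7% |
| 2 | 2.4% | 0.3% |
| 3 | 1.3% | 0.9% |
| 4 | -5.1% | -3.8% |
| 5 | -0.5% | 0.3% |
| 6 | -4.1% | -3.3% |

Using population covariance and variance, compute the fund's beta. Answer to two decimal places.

r̄p = -0.8833%,  r̄m = -0.6500%
Cov = Σ(rp − r̄p)(rm − r̄m) / 6 = 5.3992
Var(rm) = Σ(rm − r̄m)² / 6 = 4.4458
β = Cov / Var = 5.3992 / 4.4458 = 1.2144

1.21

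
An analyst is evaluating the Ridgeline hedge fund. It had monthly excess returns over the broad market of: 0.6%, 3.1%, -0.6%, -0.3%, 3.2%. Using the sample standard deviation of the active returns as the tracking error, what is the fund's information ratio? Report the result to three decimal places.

μ = (0.6 + 3.1 − 0.6 − 0.3 + 3.2) / 5 = 6.00 / 5 = 1.2000%
Sample std dev = √[13.4600 / 4] = 1.8344%
IR = μ / tracking error = 1.2000 / 1.8344 = 0.6542

0.654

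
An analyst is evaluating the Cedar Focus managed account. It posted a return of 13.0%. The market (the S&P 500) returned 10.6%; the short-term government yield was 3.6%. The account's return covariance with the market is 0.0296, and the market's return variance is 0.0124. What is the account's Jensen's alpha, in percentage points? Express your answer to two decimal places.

-7.31

β = Cov / Var = 0.0296 / 0.0124 = 2.3871
E[R] = Rf + β(Rm − Rf) = 3.6% + 2.3871 × (10.6% − 3.6%) = 20.3097%
α = Rp − E[R] = 13.0% − 20.3097% = -7.3097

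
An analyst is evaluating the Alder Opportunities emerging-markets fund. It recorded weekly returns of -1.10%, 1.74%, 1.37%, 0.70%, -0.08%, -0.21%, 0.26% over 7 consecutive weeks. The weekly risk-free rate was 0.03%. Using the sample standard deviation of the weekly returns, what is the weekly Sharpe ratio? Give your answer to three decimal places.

0.362

μ = (-1.1 + 1.74 + 1.37 + 0.7 − 0.08 − 0.21 + 0.26) / 7 = 0.3829%
Sample std dev = √[5.6965 / 6] = 0.9744%
Sharpe = (μ − rf) / σ = (0.3829 − 0.03) / 0.9744 = 0.3529 / 0.9744 = 0.3622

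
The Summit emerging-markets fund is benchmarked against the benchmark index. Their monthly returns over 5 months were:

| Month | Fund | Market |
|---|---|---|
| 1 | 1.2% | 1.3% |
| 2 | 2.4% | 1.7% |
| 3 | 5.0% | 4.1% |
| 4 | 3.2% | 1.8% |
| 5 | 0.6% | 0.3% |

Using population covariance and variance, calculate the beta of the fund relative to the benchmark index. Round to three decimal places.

r̄p = 2.4800%,  r̄m = 1.8400%
Cov = Σ(rp − r̄p)(rm − r̄m) / 5 = 1.8528
Var(rm) = Σ(rm − r̄m)² / 5 = 1.5584
β = Cov / Var = 1.8528 / 1.5584 = 1.1889

1.189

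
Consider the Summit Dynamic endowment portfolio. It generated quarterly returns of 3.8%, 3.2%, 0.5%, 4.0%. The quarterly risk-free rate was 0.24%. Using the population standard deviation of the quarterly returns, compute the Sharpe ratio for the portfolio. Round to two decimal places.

r̄ = (3.8 + 3.2 + 0.5 + 4) / 4 = 11.50 / 4 = 2.8750%
Σ(r − r̄)² = (3.8 − 2.8750)² + (3.2 − 2.8750)² + (0.5 − 2.8750)² + … = 7.8675
σ = √[7.8675 / 4] = 1.4025%
Sharpe = (r̄ − rf) / σ = (2.8750 − 0.24) / 1.4025 = 2.6350 / 1.4025 = 1.8788

1.88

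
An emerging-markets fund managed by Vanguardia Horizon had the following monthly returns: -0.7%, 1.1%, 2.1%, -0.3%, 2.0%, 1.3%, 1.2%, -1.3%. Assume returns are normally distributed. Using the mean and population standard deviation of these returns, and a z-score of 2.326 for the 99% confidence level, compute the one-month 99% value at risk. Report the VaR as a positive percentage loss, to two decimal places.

r̄ = (-0.7 + 1.1 + 2.1 − 0.3 + 2 + 1.3 + 1.2 − 1.3) / 8 = 0.6750%
Σ(r − r̄)² = (-0.7 − 0.6750)² + (1.1 − 0.6750)² + … = 11.3750
population σ = √(11.3750 / 8) = √1.4219 = 1.1924%
VaR = −(r̄ − z·σ) = −(0.6750 − 2.326 × 1.1924) = −(-2.0985) = 2.0985%

2.10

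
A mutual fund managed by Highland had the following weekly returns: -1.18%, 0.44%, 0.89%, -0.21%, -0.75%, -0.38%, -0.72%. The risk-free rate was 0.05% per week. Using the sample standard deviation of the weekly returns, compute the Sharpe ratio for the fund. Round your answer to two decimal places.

-0.45

r̄ = (-1.18 + 0.44 + 0.89 − 0.21 − 0.75 − 0.38 − 0.72) / 7 = -1.910 / 7 = -0.2729%
Σ(r − r̄)² = 3.1263; sample σ = √(3.1263/6) = 0.7218%
Sharpe = (r̄ − rf) / σ = (-0.2729 − 0.05) / 0.7218 = -0.3229 / 0.7218 = -0.4474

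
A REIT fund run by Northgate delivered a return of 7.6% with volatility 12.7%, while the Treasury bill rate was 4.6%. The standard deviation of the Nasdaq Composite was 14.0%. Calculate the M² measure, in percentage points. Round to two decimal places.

Sharpe = (Rp − Rf) / σp = (7.6% − 4.6%) / 12.7% = 0.2362
M² = Rf + Sharpe × σm = 4.6% + 0.2362 × 14.0% = 7.9068%

7.91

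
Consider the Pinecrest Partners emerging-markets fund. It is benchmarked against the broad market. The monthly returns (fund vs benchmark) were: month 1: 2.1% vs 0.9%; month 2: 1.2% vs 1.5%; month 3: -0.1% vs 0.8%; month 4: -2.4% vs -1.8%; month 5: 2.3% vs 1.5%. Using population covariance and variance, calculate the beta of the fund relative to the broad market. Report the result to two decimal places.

1.28

r̄p = 0.6200%,  r̄m = 0.5800%
Cov = Σ(rp − r̄p)(rm − r̄m) / 5 = 1.9164
Var(rm) = Σ(rm − r̄m)² / 5 = 1.5016
β = Cov / Var = 1.9164 / 1.5016 = 1.2762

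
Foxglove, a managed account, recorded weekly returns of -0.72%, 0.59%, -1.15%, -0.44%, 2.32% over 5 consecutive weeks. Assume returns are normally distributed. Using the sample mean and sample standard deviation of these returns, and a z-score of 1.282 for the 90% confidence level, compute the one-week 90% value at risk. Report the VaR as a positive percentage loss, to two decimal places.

Mean return r̄ = 0.600 / 5 = 0.1200%
Sample σ = √[Σ(r − r̄)² / 4] = √[7.6930 / 4] = √1.9233 = 1.3868%
VaR = −(r̄ − z·σ) = −(0.1200 − 1.282 × 1.3868) = −(-1.6579) = 1.6579%

1.66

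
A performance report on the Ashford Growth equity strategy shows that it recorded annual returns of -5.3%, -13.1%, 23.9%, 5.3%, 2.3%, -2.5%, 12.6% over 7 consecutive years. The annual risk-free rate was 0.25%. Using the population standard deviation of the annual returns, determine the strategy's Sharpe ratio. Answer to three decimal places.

Mean return r̄ = 23.20 / 7 = 3.3143%
Σ(r − r̄)² = (-5.3 − 3.3143)² + (-13.1 − 3.3143)² + (23.9 − 3.3143)² + … = 892.4086
σ = √[892.4086 / 7] = 11.2910%
Sharpe = (r̄ − rf) / σ = (3.3143 − 0.25) / 11.2910 = 3.0643 / 11.2910 = 0.2714

0.271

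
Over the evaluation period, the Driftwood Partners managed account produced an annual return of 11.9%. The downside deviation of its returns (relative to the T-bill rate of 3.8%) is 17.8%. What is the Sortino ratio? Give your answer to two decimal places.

Sortino = (Rp − Rf) / σd = (11.9% − 3.8%) / 17.8% = 8.10% / 17.8% = 0.4551

0.46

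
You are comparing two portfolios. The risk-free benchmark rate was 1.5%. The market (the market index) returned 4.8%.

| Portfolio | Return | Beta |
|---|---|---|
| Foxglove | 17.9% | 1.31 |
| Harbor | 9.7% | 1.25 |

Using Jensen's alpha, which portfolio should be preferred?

Foxglove: α = 17.9% − [1.5% + 1.31 × (4.8% − 1.5%)] = 12.077
Harbor: α = 9.7% − [1.5% + 1.25 × (4.8% − 1.5%)] = 4.075
Highest: Foxglove (12.077).

Foxglove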